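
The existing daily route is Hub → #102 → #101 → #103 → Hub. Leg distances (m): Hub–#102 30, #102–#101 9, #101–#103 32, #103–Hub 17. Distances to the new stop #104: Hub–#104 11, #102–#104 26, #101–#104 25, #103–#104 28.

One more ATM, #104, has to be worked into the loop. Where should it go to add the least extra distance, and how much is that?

+7 m — insert #104 between Hub and #102.

Insertion cost between consecutive stops i–j is d(i,#104) + d(#104,j) − d(i,j):
  between Hub and #102: 11 + 26 − 30 = 7
  between #102 and #101: 26 + 25 − 9 = 42
  between #101 and #103: 25 + 28 − 32 = 21
  between #103 and Hub: 28 + 11 − 17 = 22
Cheapest insertion is between Hub and #102, adding 7.
New total = 88 + 7 = 95.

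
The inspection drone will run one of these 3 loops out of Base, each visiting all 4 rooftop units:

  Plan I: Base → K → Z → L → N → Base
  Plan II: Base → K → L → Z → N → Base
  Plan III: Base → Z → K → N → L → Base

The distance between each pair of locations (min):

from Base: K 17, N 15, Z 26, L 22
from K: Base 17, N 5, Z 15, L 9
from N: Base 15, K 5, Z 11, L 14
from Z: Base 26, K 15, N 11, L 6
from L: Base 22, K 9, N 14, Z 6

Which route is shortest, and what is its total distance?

58 min — Plan II is the shortest.

Plan I: 17 + 15 + 6 + 14 + 15 = 67
Plan II: 17 + 9 + 6 + 11 + 15 = 58
Plan III: 26 + 15 + 5 + 14 + 22 = 82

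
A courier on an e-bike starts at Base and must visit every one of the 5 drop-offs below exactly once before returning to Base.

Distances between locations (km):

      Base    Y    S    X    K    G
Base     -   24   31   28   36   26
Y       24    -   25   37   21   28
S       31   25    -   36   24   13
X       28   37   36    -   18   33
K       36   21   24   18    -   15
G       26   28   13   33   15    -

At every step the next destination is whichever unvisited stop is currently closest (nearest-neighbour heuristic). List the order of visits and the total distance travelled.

Nearest-neighbour total = 137 km; route Base → Y → K → G → S → X → Base.

At Base the remaining stops are Y 24, G 26, X 28, S 31, K 36; go to Y.
At Y the remaining stops are K 21, S 25, G 28, X 37; go to K.
At K the remaining stops are G 15, X 18, S 24; go to G.
At G the remaining stops are S 13, X 33; go to S.
At S the remaining stops are X 36; go to X.
Return X→Base: 28.
Total = 24 + 21 + 15 + 13 + 36 + 28 = 137.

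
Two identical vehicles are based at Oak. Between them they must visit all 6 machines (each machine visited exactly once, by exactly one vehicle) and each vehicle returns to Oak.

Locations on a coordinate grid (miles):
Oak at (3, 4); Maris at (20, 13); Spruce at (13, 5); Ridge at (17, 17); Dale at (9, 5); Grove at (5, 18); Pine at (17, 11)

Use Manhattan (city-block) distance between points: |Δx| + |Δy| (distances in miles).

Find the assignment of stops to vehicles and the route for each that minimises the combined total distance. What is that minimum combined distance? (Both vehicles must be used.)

76 miles — the smallest possible combined total.

There are 2^5 − 1 = 31 ways to divide the 6 stops into two non-empty groups. For each, the best each vehicle can do is its own shortest tour through its group:
  {Maris} + {Spruce, Ridge, Dale, Grove, Pine}: 52 + 56 = 108
  {Spruce} + {Maris, Ridge, Dale, Grove, Pine}: 22 + 62 = 84
  {Maris, Spruce} + {Ridge, Dale, Grove, Pine}: 52 + 56 = 108
  {Ridge} + {Maris, Spruce, Dale, Grove, Pine}: 54 + 62 = 116
  {Maris, Ridge} + {Spruce, Dale, Grove, Pine}: 60 + 56 = 116
  {Spruce, Ridge} + {Maris, Dale, Grove, Pine}: 54 + 62 = 116
  … (31 splits in total)
  {Dale} + {Maris, Spruce, Ridge, Grove, Pine}: 14 + 62 = 76  ← best
Best: vehicle 1 Oak → Dale → Oak = 14; vehicle 2 Oak → Spruce → Pine → Maris → Ridge → Grove → Oak = 62; combined 76.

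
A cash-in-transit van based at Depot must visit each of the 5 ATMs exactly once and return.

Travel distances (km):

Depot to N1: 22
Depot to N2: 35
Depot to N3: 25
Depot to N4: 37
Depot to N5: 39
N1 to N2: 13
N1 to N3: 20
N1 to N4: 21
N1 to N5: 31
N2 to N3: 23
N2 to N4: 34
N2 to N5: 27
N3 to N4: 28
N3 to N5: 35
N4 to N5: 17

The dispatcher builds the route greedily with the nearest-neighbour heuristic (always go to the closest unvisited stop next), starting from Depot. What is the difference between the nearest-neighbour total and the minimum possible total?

Excess over optimum: 10 km.

Depot: N1=22, N3=25, N2=35, N4=37, N5=39 ⇒ N1
N1: N2=13, N3=20, N4=21, N5=31 ⇒ N2
N2: N3=23, N5=27, N4=34 ⇒ N3
N3: N4=28, N5=35 ⇒ N4
N4: N5=17 ⇒ N5
NN route Depot → N1 → N2 → N3 → N4 → N5 → Depot costs 142.
Optimal: Depot → N1 → N2 → N5 → N4 → N3 → Depot costs 132 (by enumerating all 60 distinct tours).
Excess = 142 − 132 = 10.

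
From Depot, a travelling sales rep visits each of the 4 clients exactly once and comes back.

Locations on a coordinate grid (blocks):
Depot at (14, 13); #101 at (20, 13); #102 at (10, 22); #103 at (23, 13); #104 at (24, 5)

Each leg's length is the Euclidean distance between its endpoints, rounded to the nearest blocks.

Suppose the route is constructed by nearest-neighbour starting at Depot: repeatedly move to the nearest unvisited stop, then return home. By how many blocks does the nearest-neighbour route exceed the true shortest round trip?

Excess over optimum: 2 blocks.

Depot: #101=6, #103=9, #102=10, #104=13 ⇒ #101
#101: #103=3, #104=9, #102=13 ⇒ #103
#103: #104=8, #102=16 ⇒ #104
#104: #102=22 ⇒ #102
NN route Depot → #101 → #103 → #104 → #102 → Depot costs 49.
Optimal: Depot → #102 → #101 → #103 → #104 → Depot costs 47 (by enumerating all 12 distinct tours).
Excess = 49 − 47 = 2.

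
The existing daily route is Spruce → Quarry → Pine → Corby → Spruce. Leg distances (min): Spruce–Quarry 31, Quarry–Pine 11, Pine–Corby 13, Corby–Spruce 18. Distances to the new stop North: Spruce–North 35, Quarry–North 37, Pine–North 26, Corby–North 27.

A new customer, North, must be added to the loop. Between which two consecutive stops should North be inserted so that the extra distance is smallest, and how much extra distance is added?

+40 min — insert North between Pine and Corby.

Insertion cost between consecutive stops i–j is d(i,North) + d(North,j) − d(i,j):
  between Spruce and Quarry: 35 + 37 − 31 = 41
  between Quarry and Pine: 37 + 26 − 11 = 52
  between Pine and Corby: 26 + 27 − 13 = 40
  between Corby and Spruce: 27 + 35 − 18 = 44
Cheapest insertion is between Pine and Corby, adding 40.
New total = 73 + 40 = 113.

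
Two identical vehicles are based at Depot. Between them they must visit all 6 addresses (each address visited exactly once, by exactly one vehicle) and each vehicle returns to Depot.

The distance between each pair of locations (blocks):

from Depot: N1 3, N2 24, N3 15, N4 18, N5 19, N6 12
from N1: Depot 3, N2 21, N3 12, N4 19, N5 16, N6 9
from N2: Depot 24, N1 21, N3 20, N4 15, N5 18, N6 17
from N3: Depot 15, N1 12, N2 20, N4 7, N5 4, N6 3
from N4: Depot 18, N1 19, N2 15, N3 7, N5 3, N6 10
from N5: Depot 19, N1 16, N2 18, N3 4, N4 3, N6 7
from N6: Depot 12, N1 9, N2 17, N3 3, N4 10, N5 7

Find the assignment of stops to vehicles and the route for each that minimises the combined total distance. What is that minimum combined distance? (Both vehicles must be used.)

Minimum combined distance: 67 blocks.

Try each way of splitting the stops between the two vehicles (each non-empty) and, for each split, find the best tour for each vehicle:
  {N1} + {N2, N3, N4, N5, N6}: 6 + 61 = 67
  {N2} + {N1, N3, N4, N5, N6}: 48 + 40 = 88
  {N1, N2} + {N3, N4, N5, N6}: 48 + 40 = 88
  {N3} + {N1, N2, N4, N5, N6}: 30 + 61 = 91
  {N1, N3} + {N2, N4, N5, N6}: 30 + 61 = 91
  {N2, N3} + {N1, N4, N5, N6}: 59 + 40 = 99
  … (31 splits in total)
Best: vehicle 1 Depot → N1 → Depot = 6; vehicle 2 Depot → N2 → N4 → N5 → N3 → N6 → Depot = 61; combined 67.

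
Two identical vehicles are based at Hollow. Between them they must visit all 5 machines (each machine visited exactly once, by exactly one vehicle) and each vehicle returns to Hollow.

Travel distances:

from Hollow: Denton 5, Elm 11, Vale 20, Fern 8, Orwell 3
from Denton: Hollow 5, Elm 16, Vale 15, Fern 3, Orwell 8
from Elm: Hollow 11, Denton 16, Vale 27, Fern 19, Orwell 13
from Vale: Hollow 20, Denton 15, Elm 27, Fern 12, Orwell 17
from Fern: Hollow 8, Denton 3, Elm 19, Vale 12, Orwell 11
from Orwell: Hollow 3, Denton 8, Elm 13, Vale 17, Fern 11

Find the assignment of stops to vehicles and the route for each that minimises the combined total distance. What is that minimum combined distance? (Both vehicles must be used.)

There are 2^4 − 1 = 15 ways to divide the 5 stops into two non-empty groups. For each, the best each vehicle can do is its own shortest tour through its group:
  {Denton} + {Elm, Vale, Fern, Orwell}: 10 + 61 = 71
  {Elm} + {Denton, Vale, Fern, Orwell}: 22 + 40 = 62
  {Denton, Elm} + {Vale, Fern, Orwell}: 32 + 40 = 72
  {Vale} + {Denton, Elm, Fern, Orwell}: 40 + 43 = 83
  {Denton, Vale} + {Elm, Fern, Orwell}: 40 + 43 = 83
  {Elm, Vale} + {Denton, Fern, Orwell}: 58 + 22 = 80
  … (15 splits in total)
Best: vehicle 1 Hollow → Elm → Hollow = 22; vehicle 2 Hollow → Denton → Fern → Vale → Orwell → Hollow = 40; combined 62.

Minimum combined distance: 62.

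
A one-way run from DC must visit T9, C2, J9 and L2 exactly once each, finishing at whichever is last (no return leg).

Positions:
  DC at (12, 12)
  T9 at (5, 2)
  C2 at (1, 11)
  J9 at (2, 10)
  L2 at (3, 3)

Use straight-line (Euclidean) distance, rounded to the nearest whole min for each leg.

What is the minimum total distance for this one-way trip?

There are 4! = 24 possible orderings.
DC - T9 - C2 - J9 - L2: 12+10+1+7 = 30
DC - T9 - C2 - L2 - J9: 12+10+8+7 = 37
DC - T9 - J9 - C2 - L2: 12+9+1+8 = 30
DC - T9 - J9 - L2 - C2: 12+9+7+8 = 36
DC - T9 - L2 - C2 - J9: 12+2+8+1 = 23
DC - T9 - L2 - J9 - C2: 12+2+7+1 = 22
DC - C2 - T9 - J9 - L2: 11+10+9+7 = 37
DC - C2 - T9 - L2 - J9: 11+10+2+7 = 30
DC - C2 - J9 - T9 - L2: 11+1+9+2 = 23
DC - C2 - J9 - L2 - T9: 11+1+7+2 = 21
DC - C2 - L2 - T9 - J9: 11+8+2+9 = 30
DC - C2 - L2 - J9 - T9: 11+8+7+9 = 35
DC - J9 - T9 - C2 - L2: 10+9+10+8 = 37
DC - J9 - T9 - L2 - C2: 10+9+2+8 = 29
… (10 more)
The minimum is 21.
One shortest path: DC → C2 → J9 → L2 → T9.

21 min — the minimum one-way total.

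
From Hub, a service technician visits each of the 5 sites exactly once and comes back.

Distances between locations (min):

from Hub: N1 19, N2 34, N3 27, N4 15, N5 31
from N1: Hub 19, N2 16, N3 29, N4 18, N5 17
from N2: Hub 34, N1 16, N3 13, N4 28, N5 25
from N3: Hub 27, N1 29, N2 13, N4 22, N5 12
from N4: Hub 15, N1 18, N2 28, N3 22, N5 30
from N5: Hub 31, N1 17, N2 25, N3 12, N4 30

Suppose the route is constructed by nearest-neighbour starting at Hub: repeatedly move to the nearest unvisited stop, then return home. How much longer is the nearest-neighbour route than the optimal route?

1 min longer than the optimal tour.

Hub: N4=15, N1=19, N3=27, N5=31, N2=34 ⇒ N4
N4: N1=18, N3=22, N2=28, N5=30 ⇒ N1
N1: N2=16, N5=17, N3=29 ⇒ N2
N2: N3=13, N5=25 ⇒ N3
N3: N5=12 ⇒ N5
NN route Hub → N4 → N1 → N2 → N3 → N5 → Hub costs 105.
Optimal: Hub → N1 → N5 → N3 → N2 → N4 → Hub costs 104 (by enumerating all 60 distinct tours).
Excess = 105 − 104 = 1.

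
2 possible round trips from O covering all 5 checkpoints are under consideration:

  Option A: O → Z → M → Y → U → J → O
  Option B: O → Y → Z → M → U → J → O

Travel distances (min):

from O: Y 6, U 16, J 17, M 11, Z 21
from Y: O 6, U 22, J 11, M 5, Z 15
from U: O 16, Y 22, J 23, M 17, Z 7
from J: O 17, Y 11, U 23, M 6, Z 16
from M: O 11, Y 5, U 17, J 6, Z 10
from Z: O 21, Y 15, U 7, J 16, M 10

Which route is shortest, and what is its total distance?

Option A: 21 + 10 + 5 + 22 + 23 + 17 = 98
Option B: 6 + 15 + 10 + 17 + 23 + 17 = 88

Shortest is Option B, total 88 min.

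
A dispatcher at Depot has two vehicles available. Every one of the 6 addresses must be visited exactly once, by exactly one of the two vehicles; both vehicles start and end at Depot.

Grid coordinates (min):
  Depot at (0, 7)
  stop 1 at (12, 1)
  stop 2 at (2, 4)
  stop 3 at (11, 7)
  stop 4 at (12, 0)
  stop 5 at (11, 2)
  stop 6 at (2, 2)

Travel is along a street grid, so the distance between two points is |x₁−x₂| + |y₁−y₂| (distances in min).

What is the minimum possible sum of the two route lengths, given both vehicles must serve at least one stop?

Try each way of splitting the stops between the two vehicles (each non-empty) and, for each split, find the best tour for each vehicle:
  {stop 1} + {stop 2, stop 3, stop 4, stop 5, stop 6}: 36 + 38 = 74
  {stop 2} + {stop 1, stop 3, stop 4, stop 5, stop 6}: 10 + 38 = 48
  {stop 1, stop 2} + {stop 3, stop 4, stop 5, stop 6}: 36 + 38 = 74
  {stop 3} + {stop 1, stop 2, stop 4, stop 5, stop 6}: 22 + 38 = 60
  {stop 1, stop 3} + {stop 2, stop 4, stop 5, stop 6}: 36 + 38 = 74
  {stop 2, stop 3} + {stop 1, stop 4, stop 5, stop 6}: 28 + 38 = 66
  … (31 splits in total)
Best: vehicle 1 Depot → stop 2 → Depot = 10; vehicle 2 Depot → stop 3 → stop 1 → stop 4 → stop 5 → stop 6 → Depot = 38; combined 48.

48 min — the smallest possible combined total.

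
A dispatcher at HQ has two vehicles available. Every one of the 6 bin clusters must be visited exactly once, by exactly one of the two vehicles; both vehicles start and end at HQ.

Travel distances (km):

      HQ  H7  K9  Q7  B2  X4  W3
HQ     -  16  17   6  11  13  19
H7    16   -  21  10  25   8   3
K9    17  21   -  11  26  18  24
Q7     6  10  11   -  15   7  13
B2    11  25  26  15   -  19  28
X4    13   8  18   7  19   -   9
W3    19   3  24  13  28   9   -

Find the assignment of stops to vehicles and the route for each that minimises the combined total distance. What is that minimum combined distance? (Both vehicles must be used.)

85 km — the smallest possible combined total.

Check every non-empty split of the stops between the two vehicles; for each half take its own optimal tour:
  {H7} + {K9, Q7, B2, X4, W3}: 32 + 80 = 112
  {K9} + {H7, Q7, B2, X4, W3}: 34 + 58 = 92
  {H7, K9} + {Q7, B2, X4, W3}: 54 + 58 = 112
  {Q7} + {H7, K9, B2, X4, W3}: 12 + 80 = 92
  {H7, Q7} + {K9, B2, X4, W3}: 32 + 80 = 112
  {K9, Q7} + {H7, B2, X4, W3}: 34 + 58 = 92
  … (31 splits in total)
  {B2} + {H7, K9, Q7, X4, W3}: 22 + 63 = 85  ← best
Best: vehicle 1 HQ → B2 → HQ = 22; vehicle 2 HQ → H7 → W3 → X4 → K9 → Q7 → HQ = 63; combined 85.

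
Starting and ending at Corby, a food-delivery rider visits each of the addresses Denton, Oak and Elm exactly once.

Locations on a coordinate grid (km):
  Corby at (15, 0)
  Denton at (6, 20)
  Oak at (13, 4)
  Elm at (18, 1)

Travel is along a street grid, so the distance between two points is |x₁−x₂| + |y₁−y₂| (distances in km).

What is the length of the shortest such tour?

With 3 stops there are 3!/2 = 3 distinct round trips (a route and its reverse cost the same).
Corby-Denton-Oak-Elm-Corby: 29+23+8+4 = 64
Corby-Denton-Elm-Oak-Corby: 29+31+8+6 = 74
Corby-Oak-Denton-Elm-Corby: 6+23+31+4 = 64
The minimum is 64.
One optimal route: Corby → Denton → Oak → Elm → Corby (or its reverse).

Minimum total distance: 64 km.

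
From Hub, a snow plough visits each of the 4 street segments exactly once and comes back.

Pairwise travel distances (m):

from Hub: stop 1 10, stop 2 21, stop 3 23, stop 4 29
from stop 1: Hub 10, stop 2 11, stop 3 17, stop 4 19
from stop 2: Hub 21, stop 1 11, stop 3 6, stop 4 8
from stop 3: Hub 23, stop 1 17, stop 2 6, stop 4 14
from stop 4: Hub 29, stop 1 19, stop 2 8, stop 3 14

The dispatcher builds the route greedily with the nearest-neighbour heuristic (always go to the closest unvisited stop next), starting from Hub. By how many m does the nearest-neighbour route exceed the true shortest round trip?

From Hub: stop 1=10, stop 2=21, stop 3=23, stop 4=29 → choose stop 1 (10).
From stop 1: stop 2=11, stop 3=17, stop 4=19 → choose stop 2 (11).
From stop 2: stop 3=6, stop 4=8 → choose stop 3 (6).
From stop 3: stop 4=14 → choose stop 4 (14).
NN route Hub → stop 1 → stop 2 → stop 3 → stop 4 → Hub costs 70.
Optimal: Hub → stop 1 → stop 2 → stop 4 → stop 3 → Hub costs 66 (by enumerating all 12 distinct tours).
Excess = 70 − 66 = 4.

Excess over optimum: 4 m.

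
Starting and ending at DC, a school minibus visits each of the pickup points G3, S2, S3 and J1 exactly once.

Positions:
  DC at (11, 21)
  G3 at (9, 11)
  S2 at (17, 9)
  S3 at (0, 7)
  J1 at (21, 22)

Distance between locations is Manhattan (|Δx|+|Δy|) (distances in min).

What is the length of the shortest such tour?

There are 12 distinct closed tours to check (reversals are equivalent).
DC → G3 → S2 → S3 → J1 → DC: 12+10+19+36+11 = 88
DC → G3 → S2 → J1 → S3 → DC: 12+10+17+36+25 = 100
DC → G3 → S3 → S2 → J1 → DC: 12+13+19+17+11 = 72
DC → G3 → S3 → J1 → S2 → DC: 12+13+36+17+18 = 96
DC → G3 → J1 → S2 → S3 → DC: 12+23+17+19+25 = 96
DC → G3 → J1 → S3 → S2 → DC: 12+23+36+19+18 = 108
DC → S2 → G3 → S3 → J1 → DC: 18+10+13+36+11 = 88
DC → S2 → G3 → J1 → S3 → DC: 18+10+23+36+25 = 112
DC → S2 → S3 → G3 → J1 → DC: 18+19+13+23+11 = 84
DC → S2 → J1 → G3 → S3 → DC: 18+17+23+13+25 = 96
DC → S3 → G3 → S2 → J1 → DC: 25+13+10+17+11 = 76
DC → S3 → S2 → G3 → J1 → DC: 25+19+10+23+11 = 88
The minimum is 72.
One optimal route: DC → G3 → S3 → S2 → J1 → DC (or its reverse).

Shortest round trip = 72 min.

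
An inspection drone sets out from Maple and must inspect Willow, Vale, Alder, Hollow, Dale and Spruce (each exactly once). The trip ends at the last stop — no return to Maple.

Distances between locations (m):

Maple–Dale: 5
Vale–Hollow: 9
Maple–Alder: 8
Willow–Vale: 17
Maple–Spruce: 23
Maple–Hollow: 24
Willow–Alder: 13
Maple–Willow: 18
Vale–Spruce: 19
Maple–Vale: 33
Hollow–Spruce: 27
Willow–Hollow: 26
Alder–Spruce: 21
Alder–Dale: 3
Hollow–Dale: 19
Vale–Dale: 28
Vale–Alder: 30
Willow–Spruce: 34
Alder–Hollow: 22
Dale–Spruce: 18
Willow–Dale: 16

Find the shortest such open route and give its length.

Shortest open route: 74 m.

There are 6! = 720 possible orderings.
Maple - Willow - Vale - Alder - Hollow - Dale - Spruce: 18+17+30+22+19+18 = 124
Maple - Willow - Vale - Alder - Hollow - Spruce - Dale: 18+17+30+22+27+18 = 132
Maple - Willow - Vale - Alder - Dale - Hollow - Spruce: 18+17+30+3+19+27 = 114
Maple - Willow - Vale - Alder - Dale - Spruce - Hollow: 18+17+30+3+18+27 = 113
Maple - Willow - Vale - Alder - Spruce - Hollow - Dale: 18+17+30+21+27+19 = 132
Maple - Willow - Vale - Alder - Spruce - Dale - Hollow: 18+17+30+21+18+19 = 123
Maple - Willow - Vale - Hollow - Alder - Dale - Spruce: 18+17+9+22+3+18 = 87
Maple - Willow - Vale - Hollow - Alder - Spruce - Dale: 18+17+9+22+21+18 = 105
… (712 more)
Maple - Dale - Alder - Willow - Vale - Hollow - Spruce: 5+3+13+17+9+27 = 74  ← best
The minimum is 74.
One shortest path: Maple → Dale → Alder → Willow → Vale → Hollow → Spruce.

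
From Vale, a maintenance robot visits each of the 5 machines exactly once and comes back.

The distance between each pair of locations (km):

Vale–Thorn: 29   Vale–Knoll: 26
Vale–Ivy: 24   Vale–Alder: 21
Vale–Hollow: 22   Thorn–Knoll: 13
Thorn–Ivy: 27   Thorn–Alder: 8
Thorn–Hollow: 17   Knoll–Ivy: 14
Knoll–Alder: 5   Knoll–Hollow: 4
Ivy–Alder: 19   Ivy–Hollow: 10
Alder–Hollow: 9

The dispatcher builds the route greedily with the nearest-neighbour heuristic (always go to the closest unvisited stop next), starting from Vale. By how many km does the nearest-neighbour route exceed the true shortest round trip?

Vale: Alder=21, Hollow=22, Ivy=24, Knoll=26, Thorn=29 ⇒ Alder
Alder: Knoll=5, Thorn=8, Hollow=9, Ivy=19 ⇒ Knoll
Knoll: Hollow=4, Thorn=13, Ivy=14 ⇒ Hollow
Hollow: Ivy=10, Thorn=17 ⇒ Ivy
Ivy: Thorn=27 ⇒ Thorn
NN route Vale → Alder → Knoll → Hollow → Ivy → Thorn → Vale costs 96.
Optimal: Vale → Thorn → Alder → Knoll → Hollow → Ivy → Vale costs 80 (by enumerating all 60 distinct tours).
Excess = 96 − 80 = 16.

The nearest-neighbour route is 16 km longer than optimal.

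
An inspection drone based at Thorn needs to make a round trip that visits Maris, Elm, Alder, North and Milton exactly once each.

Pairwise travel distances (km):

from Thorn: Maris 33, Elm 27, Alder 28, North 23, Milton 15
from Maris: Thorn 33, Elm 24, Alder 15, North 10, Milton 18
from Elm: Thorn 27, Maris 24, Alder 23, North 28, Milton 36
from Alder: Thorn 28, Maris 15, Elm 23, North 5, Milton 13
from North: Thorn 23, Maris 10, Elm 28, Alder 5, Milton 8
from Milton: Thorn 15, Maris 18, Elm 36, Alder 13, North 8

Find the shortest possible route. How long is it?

Minimum total distance: 94 km.

With 5 stops there are 5!/2 = 60 distinct round trips (a route and its reverse cost the same).
Thorn-Maris-Elm-Alder-North-Milton-Thorn: 33+24+23+5+8+15 = 108
Thorn-Maris-Elm-Alder-Milton-North-Thorn: 33+24+23+13+8+23 = 124
Thorn-Maris-Elm-North-Alder-Milton-Thorn: 33+24+28+5+13+15 = 118
Thorn-Maris-Elm-North-Milton-Alder-Thorn: 33+24+28+8+13+28 = 134
Thorn-Maris-Elm-Milton-Alder-North-Thorn: 33+24+36+13+5+23 = 134
Thorn-Maris-Elm-Milton-North-Alder-Thorn: 33+24+36+8+5+28 = 134
Thorn-Maris-Alder-Elm-North-Milton-Thorn: 33+15+23+28+8+15 = 122
Thorn-Maris-Alder-Elm-Milton-North-Thorn: 33+15+23+36+8+23 = 138
Thorn-Maris-Alder-North-Elm-Milton-Thorn: 33+15+5+28+36+15 = 132
Thorn-Maris-Alder-North-Milton-Elm-Thorn: 33+15+5+8+36+27 = 124
Thorn-Maris-Alder-Milton-Elm-North-Thorn: 33+15+13+36+28+23 = 148
Thorn-Maris-Alder-Milton-North-Elm-Thorn: 33+15+13+8+28+27 = 124
Thorn-Maris-North-Elm-Alder-Milton-Thorn: 33+10+28+23+13+15 = 122
Thorn-Maris-North-Elm-Milton-Alder-Thorn: 33+10+28+36+13+28 = 148
… (46 more)
Thorn-Elm-Maris-Alder-North-Milton-Thorn: 27+24+15+5+8+15 = 94  ← best
The minimum is 94.
One optimal route: Thorn → Elm → Maris → Alder → North → Milton → Thorn (or its reverse).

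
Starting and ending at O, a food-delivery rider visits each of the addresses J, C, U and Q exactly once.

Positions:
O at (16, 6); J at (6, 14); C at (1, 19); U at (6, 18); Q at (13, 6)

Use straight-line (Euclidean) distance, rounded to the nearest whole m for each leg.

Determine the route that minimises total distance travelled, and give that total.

Minimum total distance: 42 m.

There are 12 distinct closed tours to check (reversals are equivalent).
O→J→C→U→Q→O: 13+7+5+14+3 = 42
O→J→C→Q→U→O: 13+7+18+14+16 = 68
O→J→U→C→Q→O: 13+4+5+18+3 = 43
O→J→U→Q→C→O: 13+4+14+18+20 = 69
O→J→Q→C→U→O: 13+11+18+5+16 = 63
O→J→Q→U→C→O: 13+11+14+5+20 = 63
O→C→J→U→Q→O: 20+7+4+14+3 = 48
O→C→J→Q→U→O: 20+7+11+14+16 = 68
O→C→U→J→Q→O: 20+5+4+11+3 = 43
O→C→Q→J→U→O: 20+18+11+4+16 = 69
O→U→J→C→Q→O: 16+4+7+18+3 = 48
O→U→C→J→Q→O: 16+5+7+11+3 = 42
The minimum is 42.
One optimal route: O → J → C → U → Q → O (or its reverse).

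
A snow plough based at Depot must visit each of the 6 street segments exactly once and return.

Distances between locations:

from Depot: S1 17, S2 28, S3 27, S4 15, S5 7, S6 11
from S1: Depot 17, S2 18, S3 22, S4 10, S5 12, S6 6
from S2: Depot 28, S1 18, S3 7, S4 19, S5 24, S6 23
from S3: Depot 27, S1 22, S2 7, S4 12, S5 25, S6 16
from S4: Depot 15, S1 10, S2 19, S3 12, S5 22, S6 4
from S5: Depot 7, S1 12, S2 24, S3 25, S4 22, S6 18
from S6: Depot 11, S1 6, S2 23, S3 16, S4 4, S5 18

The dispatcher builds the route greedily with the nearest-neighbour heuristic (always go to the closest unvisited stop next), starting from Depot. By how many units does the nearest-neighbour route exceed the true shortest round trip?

From Depot: S5=7, S6=11, S4=15, S1=17, S3=27, S2=28 → choose S5 (7).
From S5: S1=12, S6=18, S4=22, S2=24, S3=25 → choose S1 (12).
From S1: S6=6, S4=10, S2=18, S3=22 → choose S6 (6).
From S6: S4=4, S3=16, S2=23 → choose S4 (4).
From S4: S3=12, S2=19 → choose S3 (12).
From S3: S2=7 → choose S2 (7).
NN route Depot → S5 → S1 → S6 → S4 → S3 → S2 → Depot costs 76.
Optimal: Depot → S5 → S1 → S2 → S3 → S4 → S6 → Depot costs 71 (by enumerating all 360 distinct tours).
Excess = 76 − 71 = 5.

The nearest-neighbour route is 5 longer than optimal.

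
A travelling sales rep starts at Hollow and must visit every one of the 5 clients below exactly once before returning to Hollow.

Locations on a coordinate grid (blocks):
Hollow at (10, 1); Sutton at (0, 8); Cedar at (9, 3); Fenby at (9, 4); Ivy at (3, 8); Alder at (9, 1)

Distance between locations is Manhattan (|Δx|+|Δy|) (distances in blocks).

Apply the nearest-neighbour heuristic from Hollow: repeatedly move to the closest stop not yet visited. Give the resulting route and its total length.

Nearest-neighbour total = 34 blocks; route Hollow → Alder → Cedar → Fenby → Ivy → Sutton → Hollow.

Hollow → [Alder:1 / Cedar:3 / Fenby:4 / Ivy:14 / Sutton:17] → Alder (1)
Alder → [Cedar:2 / Fenby:3 / Ivy:13 / Sutton:16] → Cedar (2)
Cedar → [Fenby:1 / Ivy:11 / Sutton:14] → Fenby (1)
Fenby → [Ivy:10 / Sutton:13] → Ivy (10)
Ivy → [Sutton:3] → Sutton (3)
Return Sutton→Hollow: 17.
Total = 1 + 2 + 1 + 10 + 3 + 17 = 34.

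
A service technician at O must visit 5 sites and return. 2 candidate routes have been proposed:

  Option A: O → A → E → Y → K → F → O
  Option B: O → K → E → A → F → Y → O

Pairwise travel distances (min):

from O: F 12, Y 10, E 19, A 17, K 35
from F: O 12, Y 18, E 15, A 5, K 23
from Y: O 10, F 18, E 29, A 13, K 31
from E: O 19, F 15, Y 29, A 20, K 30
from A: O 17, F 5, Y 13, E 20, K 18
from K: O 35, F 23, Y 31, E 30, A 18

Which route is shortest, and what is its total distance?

Option A: 17 + 20 + 29 + 31 + 23 + 12 = 132
Option B: 35 + 30 + 20 + 5 + 18 + 10 = 118

118 min — Option B is the shortest.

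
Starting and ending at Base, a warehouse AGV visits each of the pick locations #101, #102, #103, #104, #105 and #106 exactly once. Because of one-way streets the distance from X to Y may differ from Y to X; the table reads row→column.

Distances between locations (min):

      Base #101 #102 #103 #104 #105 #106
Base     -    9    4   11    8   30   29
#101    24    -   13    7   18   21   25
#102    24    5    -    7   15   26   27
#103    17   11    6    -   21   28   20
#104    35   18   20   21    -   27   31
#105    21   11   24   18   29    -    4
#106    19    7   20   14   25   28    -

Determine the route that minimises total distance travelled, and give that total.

Base-#101-#102-#103-#104-#105-#106-Base: 9+13+7+21+27+4+19 = 100
Base-#101-#102-#103-#104-#106-#105-Base: 9+13+7+21+31+28+21 = 130
Base-#101-#102-#103-#105-#104-#106-Base: 9+13+7+28+29+31+19 = 136
Base-#101-#102-#103-#105-#106-#104-Base: 9+13+7+28+4+25+35 = 121
Base-#101-#102-#103-#106-#104-#105-Base: 9+13+7+20+25+27+21 = 122
Base-#101-#102-#103-#106-#105-#104-Base: 9+13+7+20+28+29+35 = 141
Base-#101-#102-#104-#103-#105-#106-Base: 9+13+15+21+28+4+19 = 109
Base-#101-#102-#104-#103-#106-#105-Base: 9+13+15+21+20+28+21 = 127
… (712 more)
Base-#102-#104-#105-#106-#101-#103-Base: 4+15+27+4+7+7+17 = 81  ← best
The minimum is 81.
One optimal route: Base → #102 → #104 → #105 → #106 → #101 → #103 → Base.

Shortest round trip = 81 min.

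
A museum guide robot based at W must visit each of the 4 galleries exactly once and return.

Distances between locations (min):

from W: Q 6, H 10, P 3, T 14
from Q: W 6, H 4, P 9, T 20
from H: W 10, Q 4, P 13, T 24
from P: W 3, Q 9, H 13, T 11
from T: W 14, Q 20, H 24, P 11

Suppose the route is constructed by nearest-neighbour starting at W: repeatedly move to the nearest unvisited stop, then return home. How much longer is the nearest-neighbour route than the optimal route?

From W: P=3, Q=6, H=10, T=14 → choose P (3).
From P: Q=9, T=11, H=13 → choose Q (9).
From Q: H=4, T=20 → choose H (4).
From H: T=24 → choose T (24).
NN route W → P → Q → H → T → W costs 54.
Optimal: W → Q → H → P → T → W costs 48 (by enumerating all 12 distinct tours).
Excess = 54 − 48 = 6.

The nearest-neighbour route is 6 min longer than optimal.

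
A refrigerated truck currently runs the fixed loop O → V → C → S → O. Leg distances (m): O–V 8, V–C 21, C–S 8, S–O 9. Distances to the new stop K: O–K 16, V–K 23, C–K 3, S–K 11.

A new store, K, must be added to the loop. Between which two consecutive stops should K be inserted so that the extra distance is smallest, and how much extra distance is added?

Minimum extra distance: 5 m, inserting K between V and C.

Insertion cost between consecutive stops i–j is d(i,K) + d(K,j) − d(i,j):
  between O and V: 16 + 23 − 8 = 31
  between V and C: 23 + 3 − 21 = 5
  between C and S: 3 + 11 − 8 = 6
  between S and O: 11 + 16 − 9 = 18
Cheapest insertion is between V and C, adding 5.
New total = 46 + 5 = 51.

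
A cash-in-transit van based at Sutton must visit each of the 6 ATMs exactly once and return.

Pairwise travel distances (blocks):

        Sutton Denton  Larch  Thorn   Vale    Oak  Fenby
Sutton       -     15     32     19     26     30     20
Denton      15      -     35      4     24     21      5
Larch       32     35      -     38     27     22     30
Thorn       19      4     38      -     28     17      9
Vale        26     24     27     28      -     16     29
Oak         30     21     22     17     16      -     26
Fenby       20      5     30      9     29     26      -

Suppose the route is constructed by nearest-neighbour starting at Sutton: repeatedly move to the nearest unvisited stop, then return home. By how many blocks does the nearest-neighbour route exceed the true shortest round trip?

Sutton: Denton=15, Thorn=19, Fenby=20, Vale=26, Oak=30, Larch=32 ⇒ Denton
Denton: Thorn=4, Fenby=5, Oak=21, Vale=24, Larch=35 ⇒ Thorn
Thorn: Fenby=9, Oak=17, Vale=28, Larch=38 ⇒ Fenby
Fenby: Oak=26, Vale=29, Larch=30 ⇒ Oak
Oak: Vale=16, Larch=22 ⇒ Vale
Vale: Larch=27 ⇒ Larch
NN route Sutton → Denton → Thorn → Fenby → Oak → Vale → Larch → Sutton costs 129.
Optimal: Sutton → Denton → Fenby → Thorn → Oak → Larch → Vale → Sutton costs 121 (by enumerating all 360 distinct tours).
Excess = 129 − 121 = 8.

Excess over optimum: 8 blocks.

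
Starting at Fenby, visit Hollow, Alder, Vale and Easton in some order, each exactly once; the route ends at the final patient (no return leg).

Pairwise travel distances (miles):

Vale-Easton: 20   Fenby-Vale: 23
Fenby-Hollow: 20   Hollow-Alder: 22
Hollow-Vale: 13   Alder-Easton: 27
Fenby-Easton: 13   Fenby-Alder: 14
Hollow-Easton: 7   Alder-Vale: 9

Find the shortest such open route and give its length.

There are 4! = 24 possible orderings.
Fenby → Hollow → Alder → Vale → Easton: 20+22+9+20 = 71
Fenby → Hollow → Alder → Easton → Vale: 20+22+27+20 = 89
Fenby → Hollow → Vale → Alder → Easton: 20+13+9+27 = 69
Fenby → Hollow → Vale → Easton → Alder: 20+13+20+27 = 80
Fenby → Hollow → Easton → Alder → Vale: 20+7+27+9 = 63
Fenby → Hollow → Easton → Vale → Alder: 20+7+20+9 = 56
Fenby → Alder → Hollow → Vale → Easton: 14+22+13+20 = 69
Fenby → Alder → Hollow → Easton → Vale: 14+22+7+20 = 63
Fenby → Alder → Vale → Hollow → Easton: 14+9+13+7 = 43
Fenby → Alder → Vale → Easton → Hollow: 14+9+20+7 = 50
Fenby → Alder → Easton → Hollow → Vale: 14+27+7+13 = 61
Fenby → Alder → Easton → Vale → Hollow: 14+27+20+13 = 74
Fenby → Vale → Hollow → Alder → Easton: 23+13+22+27 = 85
Fenby → Vale → Hollow → Easton → Alder: 23+13+7+27 = 70
… (10 more)
Fenby → Easton → Hollow → Vale → Alder: 13+7+13+9 = 42  ← best
The minimum is 42.
One shortest path: Fenby → Easton → Hollow → Vale → Alder.

42 miles — the minimum one-way total.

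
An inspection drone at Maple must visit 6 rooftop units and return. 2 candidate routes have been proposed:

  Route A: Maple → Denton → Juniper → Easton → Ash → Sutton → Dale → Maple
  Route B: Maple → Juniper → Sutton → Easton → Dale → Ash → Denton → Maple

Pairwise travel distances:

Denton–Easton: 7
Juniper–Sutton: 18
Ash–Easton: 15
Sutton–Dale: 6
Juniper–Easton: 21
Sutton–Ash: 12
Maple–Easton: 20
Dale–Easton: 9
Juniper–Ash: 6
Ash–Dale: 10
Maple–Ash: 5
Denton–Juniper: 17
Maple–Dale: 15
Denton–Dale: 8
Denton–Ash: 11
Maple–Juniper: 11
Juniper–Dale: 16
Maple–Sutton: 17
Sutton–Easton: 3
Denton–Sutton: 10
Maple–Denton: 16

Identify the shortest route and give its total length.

Route A: 16 + 17 + 21 + 15 + 12 + 6 + 15 = 102
Route B: 11 + 18 + 3 + 9 + 10 + 11 + 16 = 78

Shortest is Route B, total 78.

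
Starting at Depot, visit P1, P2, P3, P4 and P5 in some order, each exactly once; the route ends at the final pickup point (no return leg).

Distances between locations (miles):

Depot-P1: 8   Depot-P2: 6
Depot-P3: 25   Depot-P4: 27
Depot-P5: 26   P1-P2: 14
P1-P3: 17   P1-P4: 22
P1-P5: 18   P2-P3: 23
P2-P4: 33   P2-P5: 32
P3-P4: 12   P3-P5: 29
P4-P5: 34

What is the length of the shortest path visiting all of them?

There are 5! = 120 possible orderings.
Depot→P1→P2→P3→P4→P5: 8+14+23+12+34 = 91
Depot→P1→P2→P3→P5→P4: 8+14+23+29+34 = 108
Depot→P1→P2→P4→P3→P5: 8+14+33+12+29 = 96
Depot→P1→P2→P4→P5→P3: 8+14+33+34+29 = 118
Depot→P1→P2→P5→P3→P4: 8+14+32+29+12 = 95
Depot→P1→P2→P5→P4→P3: 8+14+32+34+12 = 100
Depot→P1→P3→P2→P4→P5: 8+17+23+33+34 = 115
Depot→P1→P3→P2→P5→P4: 8+17+23+32+34 = 114
Depot→P1→P3→P4→P2→P5: 8+17+12+33+32 = 102
Depot→P1→P3→P4→P5→P2: 8+17+12+34+32 = 103
Depot→P1→P3→P5→P2→P4: 8+17+29+32+33 = 119
Depot→P1→P3→P5→P4→P2: 8+17+29+34+33 = 121
Depot→P1→P4→P2→P3→P5: 8+22+33+23+29 = 115
Depot→P1→P4→P2→P5→P3: 8+22+33+32+29 = 124
… (106 more)
Depot→P2→P1→P5→P3→P4: 6+14+18+29+12 = 79  ← best
The minimum is 79.
One shortest path: Depot → P2 → P1 → P5 → P3 → P4.

Minimum one-way distance = 79 miles.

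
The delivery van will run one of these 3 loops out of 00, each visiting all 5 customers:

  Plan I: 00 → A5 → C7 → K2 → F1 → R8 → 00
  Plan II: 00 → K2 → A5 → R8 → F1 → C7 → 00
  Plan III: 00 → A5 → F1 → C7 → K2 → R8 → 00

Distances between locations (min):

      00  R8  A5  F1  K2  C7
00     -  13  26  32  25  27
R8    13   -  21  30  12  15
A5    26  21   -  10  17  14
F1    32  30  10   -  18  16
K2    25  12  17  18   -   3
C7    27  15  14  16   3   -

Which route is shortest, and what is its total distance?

Plan I: 26 + 14 + 3 + 18 + 30 + 13 = 104
Plan II: 25 + 17 + 21 + 30 + 16 + 27 = 136
Plan III: 26 + 10 + 16 + 3 + 12 + 13 = 80

80 min — Plan III is the shortest.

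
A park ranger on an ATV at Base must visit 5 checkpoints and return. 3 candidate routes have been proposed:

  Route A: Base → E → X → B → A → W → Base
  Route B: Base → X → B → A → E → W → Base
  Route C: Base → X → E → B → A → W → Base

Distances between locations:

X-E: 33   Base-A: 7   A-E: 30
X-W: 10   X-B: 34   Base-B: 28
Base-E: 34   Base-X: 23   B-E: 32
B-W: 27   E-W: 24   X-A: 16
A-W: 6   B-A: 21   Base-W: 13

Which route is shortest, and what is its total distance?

Route A: 34 + 33 + 34 + 21 + 6 + 13 = 141
Route B: 23 + 34 + 21 + 30 + 24 + 13 = 145
Route C: 23 + 33 + 32 + 21 + 6 + 13 = 128

Shortest is Route C, total 128.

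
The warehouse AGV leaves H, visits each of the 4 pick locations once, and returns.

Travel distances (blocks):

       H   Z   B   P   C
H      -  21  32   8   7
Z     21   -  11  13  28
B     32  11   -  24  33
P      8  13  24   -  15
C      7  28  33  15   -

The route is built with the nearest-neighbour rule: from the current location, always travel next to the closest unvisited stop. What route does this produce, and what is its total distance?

Nearest-neighbour total = 78 blocks; route H → C → P → Z → B → H.

H → [C:7 / P:8 / Z:21 / B:32] → C (7)
C → [P:15 / Z:28 / B:33] → P (15)
P → [Z:13 / B:24] → Z (13)
Z → [B:11] → B (11)
Return B→H: 32.
Total = 7 + 15 + 13 + 11 + 32 = 78.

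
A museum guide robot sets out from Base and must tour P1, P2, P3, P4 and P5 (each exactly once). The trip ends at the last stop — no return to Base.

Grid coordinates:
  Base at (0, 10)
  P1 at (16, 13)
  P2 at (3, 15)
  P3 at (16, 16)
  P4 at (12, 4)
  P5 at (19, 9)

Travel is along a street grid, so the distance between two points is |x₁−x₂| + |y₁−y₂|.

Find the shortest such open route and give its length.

There are 5! = 120 possible orderings.
Base - P1 - P2 - P3 - P4 - P5: 19+15+14+16+12 = 76
Base - P1 - P2 - P3 - P5 - P4: 19+15+14+10+12 = 70
Base - P1 - P2 - P4 - P3 - P5: 19+15+20+16+10 = 80
Base - P1 - P2 - P4 - P5 - P3: 19+15+20+12+10 = 76
Base - P1 - P2 - P5 - P3 - P4: 19+15+22+10+16 = 82
Base - P1 - P2 - P5 - P4 - P3: 19+15+22+12+16 = 84
Base - P1 - P3 - P2 - P4 - P5: 19+3+14+20+12 = 68
Base - P1 - P3 - P2 - P5 - P4: 19+3+14+22+12 = 70
Base - P1 - P3 - P4 - P2 - P5: 19+3+16+20+22 = 80
Base - P1 - P3 - P4 - P5 - P2: 19+3+16+12+22 = 72
Base - P1 - P3 - P5 - P2 - P4: 19+3+10+22+20 = 74
Base - P1 - P3 - P5 - P4 - P2: 19+3+10+12+20 = 64
Base - P1 - P4 - P2 - P3 - P5: 19+13+20+14+10 = 76
Base - P1 - P4 - P2 - P5 - P3: 19+13+20+22+10 = 84
… (106 more)
Base - P2 - P3 - P1 - P5 - P4: 8+14+3+7+12 = 44  ← best
The minimum is 44.
One shortest path: Base → P2 → P3 → P1 → P5 → P4.

44 — the minimum one-way total.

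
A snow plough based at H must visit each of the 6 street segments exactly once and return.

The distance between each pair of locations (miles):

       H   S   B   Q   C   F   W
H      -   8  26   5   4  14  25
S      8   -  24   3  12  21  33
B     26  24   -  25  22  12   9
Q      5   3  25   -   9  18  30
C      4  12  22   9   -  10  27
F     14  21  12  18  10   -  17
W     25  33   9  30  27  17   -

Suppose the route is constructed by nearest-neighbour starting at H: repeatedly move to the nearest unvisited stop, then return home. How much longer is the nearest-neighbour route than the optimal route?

From H: C=4, Q=5, S=8, F=14, W=25, B=26 → choose C (4).
From C: Q=9, F=10, S=12, B=22, W=27 → choose Q (9).
From Q: S=3, F=18, B=25, W=30 → choose S (3).
From S: F=21, B=24, W=33 → choose F (21).
From F: B=12, W=17 → choose B (12).
From B: W=9 → choose W (9).
NN route H → C → Q → S → F → B → W → H costs 83.
Optimal: H → Q → S → B → W → F → C → H costs 72 (by enumerating all 360 distinct tours).
Excess = 83 − 72 = 11.

11 miles longer than the optimal tour.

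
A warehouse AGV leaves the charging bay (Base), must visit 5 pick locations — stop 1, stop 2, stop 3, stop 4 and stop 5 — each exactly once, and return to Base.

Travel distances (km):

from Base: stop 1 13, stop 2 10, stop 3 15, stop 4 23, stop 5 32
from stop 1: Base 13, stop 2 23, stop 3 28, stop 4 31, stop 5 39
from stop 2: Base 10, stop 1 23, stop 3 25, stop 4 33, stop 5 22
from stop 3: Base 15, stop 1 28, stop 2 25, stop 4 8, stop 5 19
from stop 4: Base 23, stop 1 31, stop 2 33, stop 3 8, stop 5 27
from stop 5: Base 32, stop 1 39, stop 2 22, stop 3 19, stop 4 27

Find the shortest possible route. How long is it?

Minimum total distance: 103 km.

Base-stop 1-stop 2-stop 3-stop 4-stop 5-Base: 13+23+25+8+27+32 = 128
Base-stop 1-stop 2-stop 3-stop 5-stop 4-Base: 13+23+25+19+27+23 = 130
Base-stop 1-stop 2-stop 4-stop 3-stop 5-Base: 13+23+33+8+19+32 = 128
Base-stop 1-stop 2-stop 4-stop 5-stop 3-Base: 13+23+33+27+19+15 = 130
Base-stop 1-stop 2-stop 5-stop 3-stop 4-Base: 13+23+22+19+8+23 = 108
Base-stop 1-stop 2-stop 5-stop 4-stop 3-Base: 13+23+22+27+8+15 = 108
Base-stop 1-stop 3-stop 2-stop 4-stop 5-Base: 13+28+25+33+27+32 = 158
Base-stop 1-stop 3-stop 2-stop 5-stop 4-Base: 13+28+25+22+27+23 = 138
Base-stop 1-stop 3-stop 4-stop 2-stop 5-Base: 13+28+8+33+22+32 = 136
Base-stop 1-stop 3-stop 4-stop 5-stop 2-Base: 13+28+8+27+22+10 = 108
Base-stop 1-stop 3-stop 5-stop 2-stop 4-Base: 13+28+19+22+33+23 = 138
Base-stop 1-stop 3-stop 5-stop 4-stop 2-Base: 13+28+19+27+33+10 = 130
Base-stop 1-stop 4-stop 2-stop 3-stop 5-Base: 13+31+33+25+19+32 = 153
Base-stop 1-stop 4-stop 2-stop 5-stop 3-Base: 13+31+33+22+19+15 = 133
… (46 more)
Base-stop 1-stop 4-stop 3-stop 5-stop 2-Base: 13+31+8+19+22+10 = 103  ← best
The minimum is 103.
One optimal route: Base → stop 1 → stop 4 → stop 3 → stop 5 → stop 2 → Base (or its reverse).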